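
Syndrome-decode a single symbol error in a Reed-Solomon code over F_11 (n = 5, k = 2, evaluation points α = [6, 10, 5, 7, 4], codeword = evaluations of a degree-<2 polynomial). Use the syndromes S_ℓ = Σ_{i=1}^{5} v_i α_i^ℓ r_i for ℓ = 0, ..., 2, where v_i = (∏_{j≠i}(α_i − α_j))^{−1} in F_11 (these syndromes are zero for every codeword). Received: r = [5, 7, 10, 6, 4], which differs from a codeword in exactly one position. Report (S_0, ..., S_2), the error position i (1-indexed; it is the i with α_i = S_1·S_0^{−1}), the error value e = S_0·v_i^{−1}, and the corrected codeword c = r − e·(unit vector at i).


S = (7, 5, 2), error at position 4, error magnitude e = 6, c = [5, 7, 10, 0, 4].

Step 1: column multipliers v_i = (∏_{j≠i}(α_i − α_j))^{−1} mod 11.
  i = 1 (α = 6): (6−10)(6−5)(6−7)(6−4) = (−4)·1·(−1)·2 = 8 ≡ 8, so v_1 = 8^{−1} = 7 (mod 11).
  i = 2 (α = 10): (10−6)(10−5)(10−7)(10−4) = 4·5·3·6 = 360 ≡ 8, so v_2 = 8^{−1} = 7 (mod 11).
  i = 3 (α = 5): (5−6)(5−10)(5−7)(5−4) = (−1)·(−5)·(−2)·1 = −10 ≡ 1, so v_3 = 1^{−1} = 1 (mod 11).
  i = 4 (α = 7): (7−6)(7−10)(7−5)(7−4) = 1·(−3)·2·3 = −18 ≡ 4, so v_4 = 4^{−1} = 3 (mod 11).
  i = 5 (α = 4): (4−6)(4−10)(4−5)(4−7) = (−2)·(−6)·(−1)·(−3) = 36 ≡ 3, so v_5 = 3^{−1} = 4 (mod 11).
  v = [7, 7, 1, 3, 4].
Step 2: syndromes of r = [5, 7, 10, 6, 4] (all sums mod 11).
  S_0 = Σ v_i r_i = 7·5 + 7·7 + 1·10 + 3·6 + 4·4 = 128 ≡ 7.
  S_1 = Σ v_i α_i r_i = 7·6·5 + 7·10·7 + 1·5·10 + 3·7·6 + 4·4·4 = 940 ≡ 5.
  α_i^2 mod 11 = [3, 1, 3, 5, 5].
  S_2 = Σ v_i α_i^2 r_i = 7·3·5 + 7·1·7 + 1·3·10 + 3·5·6 + 4·5·4 = 354 ≡ 2.
  S = (7, 5, 2) ≠ 0, so r is not a codeword (an error is present).
Step 3: locate the error. For a single error e at position i, S_ℓ = v_i·e·α_i^ℓ, so α_err = S_1/S_0.
  S_0^{−1} = 7^{−1} = 8 (mod 11), so α_err = 5·8 = 40 ≡ 7 = α_4. Error position i = 4.
  Consistency check: S_2/S_1 = 2·9 = 18 ≡ 7 = α_err ✓ (single-error assumption holds).
Step 4: error magnitude e = S_0/v_4 = S_0·∏_{j≠4}(α_4 − α_j) = 7·4 = 28 ≡ 6 (mod 11).
Step 5: correct position 4: c_4 = r_4 − e = 6 − 6 ≡ 0 (mod 11). Hence c = [5, 7, 10, 0, 4].
  Check: interpolating c through the α_i gives m(x) = 2 + 6·x (degree < 2) with m(α_i) = c_i for every i, so c is indeed a codeword.


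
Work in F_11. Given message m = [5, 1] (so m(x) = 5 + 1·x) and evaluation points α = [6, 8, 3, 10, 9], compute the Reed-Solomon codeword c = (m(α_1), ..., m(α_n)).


c = [0, 2, 8, 4, 3]

Message polynomial: m(x) = 5 + 1·x (mod 11).
For each evaluation point α_i, compute m(α_i) mod 11:
  α_1 = 6: Horner steps 1 → 0, so m(6) = 0.
  α_2 = 8: Horner steps 1 → 2, so m(8) = 2.
  α_3 = 3: Horner steps 1 → 8, so m(3) = 8.
  α_4 = 10: Horner steps 1 → 4, so m(10) = 4.
  α_5 = 9: Horner steps 1 → 3, so m(9) = 3.
Codeword c = [0, 2, 8, 4, 3] ∈ F_11^5.


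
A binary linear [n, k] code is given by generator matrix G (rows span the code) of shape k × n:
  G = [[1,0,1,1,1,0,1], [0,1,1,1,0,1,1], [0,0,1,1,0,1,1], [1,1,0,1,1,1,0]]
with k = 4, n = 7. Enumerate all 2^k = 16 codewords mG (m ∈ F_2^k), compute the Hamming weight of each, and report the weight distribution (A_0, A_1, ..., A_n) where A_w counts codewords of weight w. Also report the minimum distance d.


Weight distribution: A_0 = 1, A_1 = 2, A_2 = 1, A_3 = 2, A_4 = 5, A_5 = 4, A_6 = 1. Minimum distance d = 1.

Enumerate all 2^4 = 16 messages m ∈ F_2^4.
For each, compute codeword c = mG in F_2^7, then tally its weight.
  m = 0000 → c = 0000000, weight = 0.
  m = 1000 → c = 1011101, weight = 5.
  m = 0100 → c = 0111011, weight = 5.
  m = 1100 → c = 1100110, weight = 4.
  m = 0010 → c = 0011011, weight = 4.
  m = 1010 → c = 1000110, weight = 3.
  m = 0110 → c = 0100000, weight = 1.
  m = 1110 → c = 1111101, weight = 6.
  m = 0001 → c = 1101110, weight = 5.
  m = 1001 → c = 0110011, weight = 4.
  m = 0101 → c = 1010101, weight = 4.
  m = 1101 → c = 0001000, weight = 1.
  m = 0011 → c = 1110101, weight = 5.
  m = 1011 → c = 0101000, weight = 2.
  m = 0111 → c = 1001110, weight = 4.
  m = 1111 → c = 0010011, weight = 3.
Tally weights:
  weight 0: 1 codewords.
  weight 1: 2 codewords.
  weight 2: 1 codewords.
  weight 3: 2 codewords.
  weight 4: 5 codewords.
  weight 5: 4 codewords.
  weight 6: 1 codewords.
Minimum distance d = smallest w > 0 with A_w > 0 = 1.
Sanity: Σ A_w = 16 = 2^4 = 16 ✓.


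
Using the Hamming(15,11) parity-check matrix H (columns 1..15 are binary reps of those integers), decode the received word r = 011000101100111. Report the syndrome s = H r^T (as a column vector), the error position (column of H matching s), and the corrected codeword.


s = (1, 0, 0, 1)^T, error position = 9, corrected codeword c = 011000100100111

Compute s = H r^T mod 2 one row at a time:
  s_1 = 0 + 1 + 1 + 0 + 0 + 1 + 1 + 1 = 5 ≡ 1 (mod 2).
  s_2 = 0 + 0 + 0 + 1 + 0 + 1 + 1 + 1 = 4 ≡ 0 (mod 2).
  s_3 = 1 + 1 + 0 + 1 + 1 + 0 + 1 + 1 = 6 ≡ 0 (mod 2).
  s_4 = 0 + 1 + 0 + 1 + 1 + 0 + 1 + 1 = 5 ≡ 1 (mod 2).
s = (1, 0, 0, 1)^T — this equals column 9 of H (binary 1001), so error is at position 9.
Correct: flip bit 9 of r = 011000101100111 to get c = 011000100100111.


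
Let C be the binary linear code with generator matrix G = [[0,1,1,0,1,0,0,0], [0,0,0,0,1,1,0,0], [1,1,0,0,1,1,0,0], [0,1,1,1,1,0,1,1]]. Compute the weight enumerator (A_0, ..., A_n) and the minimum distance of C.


Weight distribution: A_0 = 1, A_2 = 2, A_3 = 5, A_4 = 1, A_5 = 2, A_6 = 4, A_7 = 1. Minimum distance d = 2.

Enumerate all 2^4 = 16 messages m ∈ F_2^4.
For each, compute codeword c = mG in F_2^8, then tally its weight.
  m = 0000 → c = 00000000, weight = 0.
  m = 1000 → c = 01101000, weight = 3.
  m = 0100 → c = 00001100, weight = 2.
  m = 1100 → c = 01100100, weight = 3.
  m = 0010 → c = 11001100, weight = 4.
  m = 1010 → c = 10100100, weight = 3.
  m = 0110 → c = 11000000, weight = 2.
  m = 1110 → c = 10101000, weight = 3.
  m = 0001 → c = 01111011, weight = 6.
  m = 1001 → c = 00010011, weight = 3.
  m = 0101 → c = 01110111, weight = 6.
  m = 1101 → c = 00011111, weight = 5.
  m = 0011 → c = 10110111, weight = 6.
  m = 1011 → c = 11011111, weight = 7.
  m = 0111 → c = 10111011, weight = 6.
  m = 1111 → c = 11010011, weight = 5.
Tally weights:
  weight 0: 1 codewords.
  weight 2: 2 codewords.
  weight 3: 5 codewords.
  weight 4: 1 codewords.
  weight 5: 2 codewords.
  weight 6: 4 codewords.
  weight 7: 1 codewords.
Minimum distance d = smallest w > 0 with A_w > 0 = 2.
Sanity: Σ A_w = 16 = 2^4 = 16 ✓.


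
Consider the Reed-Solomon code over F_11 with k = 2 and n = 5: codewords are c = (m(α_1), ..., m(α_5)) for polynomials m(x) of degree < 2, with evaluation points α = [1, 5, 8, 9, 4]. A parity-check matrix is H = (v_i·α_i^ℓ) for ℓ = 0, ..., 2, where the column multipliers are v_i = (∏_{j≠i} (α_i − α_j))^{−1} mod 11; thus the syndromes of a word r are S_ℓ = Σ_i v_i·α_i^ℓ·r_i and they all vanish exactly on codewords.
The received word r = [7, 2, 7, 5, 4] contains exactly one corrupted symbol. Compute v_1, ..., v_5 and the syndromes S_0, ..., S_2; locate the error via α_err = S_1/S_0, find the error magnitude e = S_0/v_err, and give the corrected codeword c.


S = (8, 8, 8), error at position 1, error magnitude e = 8, c = [10, 2, 7, 5, 4].

Step 1: column multipliers v_i = (∏_{j≠i}(α_i − α_j))^{−1} mod 11.
  i = 1 (α = 1): (1−5)(1−8)(1−9)(1−4) = (−4)·(−7)·(−8)·(−3) = 672 ≡ 1, so v_1 = 1^{−1} = 1 (mod 11).
  i = 2 (α = 5): (5−1)(5−8)(5−9)(5−4) = 4·(−3)·(−4)·1 = 48 ≡ 4, so v_2 = 4^{−1} = 3 (mod 11).
  i = 3 (α = 8): (8−1)(8−5)(8−9)(8−4) = 7·3·(−1)·4 = −84 ≡ 4, so v_3 = 4^{−1} = 3 (mod 11).
  i = 4 (α = 9): (9−1)(9−5)(9−8)(9−4) = 8·4·1·5 = 160 ≡ 6, so v_4 = 6^{−1} = 2 (mod 11).
  i = 5 (α = 4): (4−1)(4−5)(4−8)(4−9) = 3·(−1)·(−4)·(−5) = −60 ≡ 6, so v_5 = 6^{−1} = 2 (mod 11).
  v = [1, 3, 3, 2, 2].
Step 2: syndromes of r = [7, 2, 7, 5, 4] (all sums mod 11).
  S_0 = Σ v_i r_i = 1·7 + 3·2 + 3·7 + 2·5 + 2·4 = 52 ≡ 8.
  S_1 = Σ v_i α_i r_i = 1·1·7 + 3·5·2 + 3·8·7 + 2·9·5 + 2·4·4 = 327 ≡ 8.
  α_i^2 mod 11 = [1, 3, 9, 4, 5].
  S_2 = Σ v_i α_i^2 r_i = 1·1·7 + 3·3·2 + 3·9·7 + 2·4·5 + 2·5·4 = 294 ≡ 8.
  S = (8, 8, 8) ≠ 0, so r is not a codeword (an error is present).
Step 3: locate the error. For a single error e at position i, S_ℓ = v_i·e·α_i^ℓ, so α_err = S_1/S_0.
  S_0^{−1} = 8^{−1} = 7 (mod 11), so α_err = 8·7 = 56 ≡ 1 = α_1. Error position i = 1.
  Consistency check: S_2/S_1 = 8·7 = 56 ≡ 1 = α_err ✓ (single-error assumption holds).
Step 4: error magnitude e = S_0/v_1 = S_0·∏_{j≠1}(α_1 − α_j) = 8·1 = 8 ≡ 8 (mod 11).
Step 5: correct position 1: c_1 = r_1 − e = 7 − 8 ≡ 10 (mod 11). Hence c = [10, 2, 7, 5, 4].
  Check: interpolating c through the α_i gives m(x) = 1 + 9·x (degree < 2) with m(α_i) = c_i for every i, so c is indeed a codeword.


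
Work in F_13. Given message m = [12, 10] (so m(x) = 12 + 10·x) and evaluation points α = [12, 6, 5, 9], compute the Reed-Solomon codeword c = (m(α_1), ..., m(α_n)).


c = [2, 7, 10, 11]

Message polynomial: m(x) = 12 + 10·x (mod 13).
For each evaluation point α_i, compute m(α_i) mod 13:
  α_1 = 12: Horner steps 10 → 2, so m(12) = 2.
  α_2 = 6: Horner steps 10 → 7, so m(6) = 7.
  α_3 = 5: Horner steps 10 → 10, so m(5) = 10.
  α_4 = 9: Horner steps 10 → 11, so m(9) = 11.
Codeword c = [2, 7, 10, 11] ∈ F_13^4.


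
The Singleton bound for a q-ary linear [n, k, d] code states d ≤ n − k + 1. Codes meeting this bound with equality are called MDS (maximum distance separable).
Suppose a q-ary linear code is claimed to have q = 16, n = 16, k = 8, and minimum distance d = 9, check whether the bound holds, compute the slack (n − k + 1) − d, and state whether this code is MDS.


Singleton RHS = n − k + 1 = 9, slack = 0, bound satisfied, MDS.

Singleton bound: d ≤ n − k + 1.
Here n = 16, k = 8, so n − k + 1 = 9.
Given d = 9, check d ≤ 9: YES.
Slack = (n − k + 1) − d = 0.
The code is MDS (slack = 0).
Description: the claimed parameters are [16, 8, 9]_16; such a code would be MDS (meets Singleton bound).


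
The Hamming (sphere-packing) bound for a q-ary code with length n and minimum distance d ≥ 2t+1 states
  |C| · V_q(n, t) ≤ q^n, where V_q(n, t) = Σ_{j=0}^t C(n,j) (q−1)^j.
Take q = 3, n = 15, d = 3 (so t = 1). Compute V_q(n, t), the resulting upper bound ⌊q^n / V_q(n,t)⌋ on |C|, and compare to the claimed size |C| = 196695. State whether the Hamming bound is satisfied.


V_q(n, t) = 31, q^n = 14348907, Hamming bound = 462867, |C| = 196695 ≤ bound (satisfied).

Step 1: Compute V_q(n, t) = Σ_{j=0}^1 C(n, j) (q−1)^j.
  j = 0: C(15,0)·(2)^0 = 1·1 = 1.
  j = 1: C(15,1)·(2)^1 = 15·2 = 30.
  V_q(n, t) = 1 + 30 = 31.
Step 2: q^n = 3^15 = 14348907.
Step 3: Hamming bound ⌊q^n / V_q(n,t)⌋ = ⌊14348907/31⌋ = 462867.
Step 4: Compare |C| = 196695 to 462867: satisfied.
The claimed |C| lies below the Hamming bound.


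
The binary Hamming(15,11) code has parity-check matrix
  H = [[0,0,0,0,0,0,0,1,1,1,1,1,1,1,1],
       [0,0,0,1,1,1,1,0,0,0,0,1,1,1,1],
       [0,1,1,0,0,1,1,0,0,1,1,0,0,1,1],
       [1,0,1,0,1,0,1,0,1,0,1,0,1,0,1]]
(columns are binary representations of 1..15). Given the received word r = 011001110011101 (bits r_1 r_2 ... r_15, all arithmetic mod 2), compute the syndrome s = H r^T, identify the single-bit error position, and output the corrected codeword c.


s = (1, 1, 0, 1)^T, error position = 13, corrected codeword c = 011001110011001

Compute s = H r^T mod 2 one row at a time:
  s_1 = 1 + 0 + 0 + 1 + 1 + 1 + 0 + 1 = 5 ≡ 1 (mod 2).
  s_2 = 0 + 0 + 1 + 1 + 1 + 1 + 0 + 1 = 5 ≡ 1 (mod 2).
  s_3 = 1 + 1 + 1 + 1 + 0 + 1 + 0 + 1 = 6 ≡ 0 (mod 2).
  s_4 = 0 + 1 + 0 + 1 + 0 + 1 + 1 + 1 = 5 ≡ 1 (mod 2).
s = (1, 1, 0, 1)^T — this equals column 13 of H (binary 1101), so error is at position 13.
Correct: flip bit 13 of r = 011001110011101 to get c = 011001110011001.


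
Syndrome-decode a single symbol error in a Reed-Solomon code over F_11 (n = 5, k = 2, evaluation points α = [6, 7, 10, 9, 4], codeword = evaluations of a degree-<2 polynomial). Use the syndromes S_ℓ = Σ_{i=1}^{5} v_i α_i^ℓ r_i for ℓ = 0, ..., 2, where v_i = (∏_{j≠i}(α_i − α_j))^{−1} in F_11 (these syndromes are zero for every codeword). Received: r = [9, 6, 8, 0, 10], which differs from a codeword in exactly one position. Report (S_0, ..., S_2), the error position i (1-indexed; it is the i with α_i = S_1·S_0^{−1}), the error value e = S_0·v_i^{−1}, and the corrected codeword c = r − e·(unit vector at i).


S = (7, 6, 2), error at position 5, error magnitude e = 6, c = [9, 6, 8, 0, 4].

Step 1: column multipliers v_i = (∏_{j≠i}(α_i − α_j))^{−1} mod 11.
  i = 1 (α = 6): (6−7)(6−10)(6−9)(6−4) = (−1)·(−4)·(−3)·2 = −24 ≡ 9, so v_1 = 9^{−1} = 5 (mod 11).
  i = 2 (α = 7): (7−6)(7−10)(7−9)(7−4) = 1·(−3)·(−2)·3 = 18 ≡ 7, so v_2 = 7^{−1} = 8 (mod 11).
  i = 3 (α = 10): (10−6)(10−7)(10−9)(10−4) = 4·3·1·6 = 72 ≡ 6, so v_3 = 6^{−1} = 2 (mod 11).
  i = 4 (α = 9): (9−6)(9−7)(9−10)(9−4) = 3·2·(−1)·5 = −30 ≡ 3, so v_4 = 3^{−1} = 4 (mod 11).
  i = 5 (α = 4): (4−6)(4−7)(4−10)(4−9) = (−2)·(−3)·(−6)·(−5) = 180 ≡ 4, so v_5 = 4^{−1} = 3 (mod 11).
  v = [5, 8, 2, 4, 3].
Step 2: syndromes of r = [9, 6, 8, 0, 10] (all sums mod 11).
  S_0 = Σ v_i r_i = 5·9 + 8·6 + 2·8 + 4·0 + 3·10 = 139 ≡ 7.
  S_1 = Σ v_i α_i r_i = 5·6·9 + 8·7·6 + 2·10·8 + 4·9·0 + 3·4·10 = 886 ≡ 6.
  α_i^2 mod 11 = [3, 5, 1, 4, 5].
  S_2 = Σ v_i α_i^2 r_i = 5·3·9 + 8·5·6 + 2·1·8 + 4·4·0 + 3·5·10 = 541 ≡ 2.
  S = (7, 6, 2) ≠ 0, so r is not a codeword (an error is present).
Step 3: locate the error. For a single error e at position i, S_ℓ = v_i·e·α_i^ℓ, so α_err = S_1/S_0.
  S_0^{−1} = 7^{−1} = 8 (mod 11), so α_err = 6·8 = 48 ≡ 4 = α_5. Error position i = 5.
  Consistency check: S_2/S_1 = 2·2 = 4 ≡ 4 = α_err ✓ (single-error assumption holds).
Step 4: error magnitude e = S_0/v_5 = S_0·∏_{j≠5}(α_5 − α_j) = 7·4 = 28 ≡ 6 (mod 11).
Step 5: correct position 5: c_5 = r_5 − e = 10 − 6 ≡ 4 (mod 11). Hence c = [9, 6, 8, 0, 4].
  Check: interpolating c through the α_i gives m(x) = 5 + 8·x (degree < 2) with m(α_i) = c_i for every i, so c is indeed a codeword.


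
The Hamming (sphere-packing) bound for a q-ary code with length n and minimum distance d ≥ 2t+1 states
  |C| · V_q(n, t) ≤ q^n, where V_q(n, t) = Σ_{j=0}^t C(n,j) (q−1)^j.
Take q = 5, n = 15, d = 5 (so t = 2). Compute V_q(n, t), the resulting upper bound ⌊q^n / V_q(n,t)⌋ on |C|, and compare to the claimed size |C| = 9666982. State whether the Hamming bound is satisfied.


V_q(n, t) = 1741, q^n = 30517578125, Hamming bound = 17528764, |C| = 9666982 ≤ bound (satisfied).

Step 1: Compute V_q(n, t) = Σ_{j=0}^2 C(n, j) (q−1)^j.
  j = 0: C(15,0)·(4)^0 = 1·1 = 1.
  j = 1: C(15,1)·(4)^1 = 15·4 = 60.
  j = 2: C(15,2)·(4)^2 = 105·16 = 1680.
  V_q(n, t) = 1 + 60 + 1680 = 1741.
Step 2: q^n = 5^15 = 30517578125.
Step 3: Hamming bound ⌊q^n / V_q(n,t)⌋ = ⌊30517578125/1741⌋ = 17528764.
Step 4: Compare |C| = 9666982 to 17528764: satisfied.
The claimed |C| lies below the Hamming bound.


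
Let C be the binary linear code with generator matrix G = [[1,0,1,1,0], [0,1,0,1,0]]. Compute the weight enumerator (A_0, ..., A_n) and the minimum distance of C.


Weight distribution: A_0 = 1, A_2 = 1, A_3 = 2. Minimum distance d = 2.

Enumerate all 2^2 = 4 messages m ∈ F_2^2.
For each, compute codeword c = mG in F_2^5, then tally its weight.
  m = 00 → c = 00000, weight = 0.
  m = 10 → c = 10110, weight = 3.
  m = 01 → c = 01010, weight = 2.
  m = 11 → c = 11100, weight = 3.
Tally weights:
  weight 0: 1 codewords.
  weight 2: 1 codewords.
  weight 3: 2 codewords.
Minimum distance d = smallest w > 0 with A_w > 0 = 2.
Sanity: Σ A_w = 4 = 2^2 = 4 ✓.


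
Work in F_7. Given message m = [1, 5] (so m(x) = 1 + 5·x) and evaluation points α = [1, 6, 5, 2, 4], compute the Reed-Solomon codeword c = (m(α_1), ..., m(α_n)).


c = [6, 3, 5, 4, 0]

Message polynomial: m(x) = 1 + 5·x (mod 7).
For each evaluation point α_i, compute m(α_i) mod 7:
  α_1 = 1: Horner steps 5 → 6, so m(1) = 6.
  α_2 = 6: Horner steps 5 → 3, so m(6) = 3.
  α_3 = 5: Horner steps 5 → 5, so m(5) = 5.
  α_4 = 2: Horner steps 5 → 4, so m(2) = 4.
  α_5 = 4: Horner steps 5 → 0, so m(4) = 0.
Codeword c = [6, 3, 5, 4, 0] ∈ F_7^5.


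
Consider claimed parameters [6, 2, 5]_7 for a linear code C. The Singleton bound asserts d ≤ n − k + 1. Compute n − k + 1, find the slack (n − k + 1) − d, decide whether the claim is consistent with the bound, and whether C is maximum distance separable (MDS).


Singleton RHS = n − k + 1 = 5, slack = 0, bound satisfied, MDS.

Singleton bound: d ≤ n − k + 1.
Here n = 6, k = 2, so n − k + 1 = 5.
Given d = 5, check d ≤ 5: YES.
Slack = (n − k + 1) − d = 0.
The code is MDS (slack = 0).
Description: the claimed parameters are [6, 2, 5]_7; such a code would be MDS (meets Singleton bound).


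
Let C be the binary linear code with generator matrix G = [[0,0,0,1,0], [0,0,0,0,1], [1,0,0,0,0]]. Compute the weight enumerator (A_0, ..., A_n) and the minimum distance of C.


Weight distribution: A_0 = 1, A_1 = 3, A_2 = 3, A_3 = 1. Minimum distance d = 1.

Enumerate all 2^3 = 8 messages m ∈ F_2^3.
For each, compute codeword c = mG in F_2^5, then tally its weight.
  m = 000 → c = 00000, weight = 0.
  m = 100 → c = 00010, weight = 1.
  m = 010 → c = 00001, weight = 1.
  m = 110 → c = 00011, weight = 2.
  m = 001 → c = 10000, weight = 1.
  m = 101 → c = 10010, weight = 2.
  m = 011 → c = 10001, weight = 2.
  m = 111 → c = 10011, weight = 3.
Tally weights:
  weight 0: 1 codewords.
  weight 1: 3 codewords.
  weight 2: 3 codewords.
  weight 3: 1 codewords.
Minimum distance d = smallest w > 0 with A_w > 0 = 1.
Sanity: Σ A_w = 8 = 2^3 = 8 ✓.


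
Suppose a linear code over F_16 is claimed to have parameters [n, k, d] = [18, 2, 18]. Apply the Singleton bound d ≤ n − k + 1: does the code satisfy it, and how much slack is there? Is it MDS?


Singleton RHS = n − k + 1 = 17, slack = -1, bound violated (no such code; not MDS).

Singleton bound: d ≤ n − k + 1.
Here n = 18, k = 2, so n − k + 1 = 17.
Given d = 18, check d ≤ 17: NO.
Slack = (n − k + 1) − d = -1.
The slack is negative: d = 18 exceeds n − k + 1 = 17 by 1, so the Singleton bound is violated and no linear [18, 2, 18]_16 code can exist. In particular it is not MDS (MDS requires d = n − k + 1 exactly).
Description: the claimed parameters are [18, 2, 18]_16; such a code would be impossible (violates the Singleton bound).


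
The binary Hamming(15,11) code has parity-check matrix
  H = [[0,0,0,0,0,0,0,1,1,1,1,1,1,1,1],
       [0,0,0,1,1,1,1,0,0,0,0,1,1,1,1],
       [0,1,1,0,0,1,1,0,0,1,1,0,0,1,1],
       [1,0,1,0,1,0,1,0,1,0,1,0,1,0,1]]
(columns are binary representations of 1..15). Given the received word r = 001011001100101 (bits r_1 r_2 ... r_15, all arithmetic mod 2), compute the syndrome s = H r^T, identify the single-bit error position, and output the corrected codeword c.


s = (0, 0, 0, 1)^T, error position = 1, corrected codeword c = 101011001100101

Compute s = H r^T mod 2 one row at a time:
  s_1 = 0 + 1 + 1 + 0 + 0 + 1 + 0 + 1 = 4 ≡ 0 (mod 2).
  s_2 = 0 + 1 + 1 + 0 + 0 + 1 + 0 + 1 = 4 ≡ 0 (mod 2).
  s_3 = 0 + 1 + 1 + 0 + 1 + 0 + 0 + 1 = 4 ≡ 0 (mod 2).
  s_4 = 0 + 1 + 1 + 0 + 1 + 0 + 1 + 1 = 5 ≡ 1 (mod 2).
s = (0, 0, 0, 1)^T — this equals column 1 of H (binary 0001), so error is at position 1.
Correct: flip bit 1 of r = 001011001100101 to get c = 101011001100101.


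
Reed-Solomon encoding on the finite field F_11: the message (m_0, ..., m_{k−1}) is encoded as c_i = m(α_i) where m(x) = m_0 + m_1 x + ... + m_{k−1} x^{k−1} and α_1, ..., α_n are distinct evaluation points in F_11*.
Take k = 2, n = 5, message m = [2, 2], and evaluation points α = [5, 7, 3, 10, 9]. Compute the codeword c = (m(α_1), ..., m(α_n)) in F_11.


c = [1, 5, 8, 0, 9]

Message polynomial: m(x) = 2 + 2·x (mod 11).
For each evaluation point α_i, compute m(α_i) mod 11:
  α_1 = 5: Horner steps 2 → 1, so m(5) = 1.
  α_2 = 7: Horner steps 2 → 5, so m(7) = 5.
  α_3 = 3: Horner steps 2 → 8, so m(3) = 8.
  α_4 = 10: Horner steps 2 → 0, so m(10) = 0.
  α_5 = 9: Horner steps 2 → 9, so m(9) = 9.
Codeword c = [1, 5, 8, 0, 9] ∈ F_11^5.


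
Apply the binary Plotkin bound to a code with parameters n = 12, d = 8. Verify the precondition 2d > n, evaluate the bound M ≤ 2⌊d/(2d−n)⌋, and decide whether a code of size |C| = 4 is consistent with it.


Plotkin bound M ≤ 4; given |C| = 4 ≤ bound (satisfied).

Check applicability: 2d = 16, n = 12.
2d − n = 4 > 0, so Plotkin applies.
Compute d/(2d−n) = 8/4 ≈ 2.0000.
⌊d/(2d−n)⌋ = 2.
Plotkin bound: M ≤ 2·2 = 4.
Given |C| = 4, check: satisfied.
This |C| is at the Plotkin bound.


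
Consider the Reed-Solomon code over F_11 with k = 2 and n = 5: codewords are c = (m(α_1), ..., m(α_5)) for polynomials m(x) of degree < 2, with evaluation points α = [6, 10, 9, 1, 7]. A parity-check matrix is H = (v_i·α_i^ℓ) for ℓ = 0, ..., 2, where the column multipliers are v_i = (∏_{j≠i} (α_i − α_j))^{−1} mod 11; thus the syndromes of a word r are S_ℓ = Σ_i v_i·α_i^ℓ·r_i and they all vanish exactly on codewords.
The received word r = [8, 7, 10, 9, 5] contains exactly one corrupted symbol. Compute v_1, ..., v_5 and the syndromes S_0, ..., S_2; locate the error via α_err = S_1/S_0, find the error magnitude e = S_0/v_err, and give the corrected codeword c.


S = (2, 2, 2), error at position 4, error magnitude e = 8, c = [8, 7, 10, 1, 5].

Step 1: column multipliers v_i = (∏_{j≠i}(α_i − α_j))^{−1} mod 11.
  i = 1 (α = 6): (6−10)(6−9)(6−1)(6−7) = (−4)·(−3)·5·(−1) = −60 ≡ 6, so v_1 = 6^{−1} = 2 (mod 11).
  i = 2 (α = 10): (10−6)(10−9)(10−1)(10−7) = 4·1·9·3 = 108 ≡ 9, so v_2 = 9^{−1} = 5 (mod 11).
  i = 3 (α = 9): (9−6)(9−10)(9−1)(9−7) = 3·(−1)·8·2 = −48 ≡ 7, so v_3 = 7^{−1} = 8 (mod 11).
  i = 4 (α = 1): (1−6)(1−10)(1−9)(1−7) = (−5)·(−9)·(−8)·(−6) = 2160 ≡ 4, so v_4 = 4^{−1} = 3 (mod 11).
  i = 5 (α = 7): (7−6)(7−10)(7−9)(7−1) = 1·(−3)·(−2)·6 = 36 ≡ 3, so v_5 = 3^{−1} = 4 (mod 11).
  v = [2, 5, 8, 3, 4].
Step 2: syndromes of r = [8, 7, 10, 9, 5] (all sums mod 11).
  S_0 = Σ v_i r_i = 2·8 + 5·7 + 8·10 + 3·9 + 4·5 = 178 ≡ 2.
  S_1 = Σ v_i α_i r_i = 2·6·8 + 5·10·7 + 8·9·10 + 3·1·9 + 4·7·5 = 1333 ≡ 2.
  α_i^2 mod 11 = [3, 1, 4, 1, 5].
  S_2 = Σ v_i α_i^2 r_i = 2·3·8 + 5·1·7 + 8·4·10 + 3·1·9 + 4·5·5 = 530 ≡ 2.
  S = (2, 2, 2) ≠ 0, so r is not a codeword (an error is present).
Step 3: locate the error. For a single error e at position i, S_ℓ = v_i·e·α_i^ℓ, so α_err = S_1/S_0.
  S_0^{−1} = 2^{−1} = 6 (mod 11), so α_err = 2·6 = 12 ≡ 1 = α_4. Error position i = 4.
  Consistency check: S_2/S_1 = 2·6 = 12 ≡ 1 = α_err ✓ (single-error assumption holds).
Step 4: error magnitude e = S_0/v_4 = S_0·∏_{j≠4}(α_4 − α_j) = 2·4 = 8 ≡ 8 (mod 11).
Step 5: correct position 4: c_4 = r_4 − e = 9 − 8 ≡ 1 (mod 11). Hence c = [8, 7, 10, 1, 5].
  Check: interpolating c through the α_i gives m(x) = 4 + 8·x (degree < 2) with m(α_i) = c_i for every i, so c is indeed a codeword.


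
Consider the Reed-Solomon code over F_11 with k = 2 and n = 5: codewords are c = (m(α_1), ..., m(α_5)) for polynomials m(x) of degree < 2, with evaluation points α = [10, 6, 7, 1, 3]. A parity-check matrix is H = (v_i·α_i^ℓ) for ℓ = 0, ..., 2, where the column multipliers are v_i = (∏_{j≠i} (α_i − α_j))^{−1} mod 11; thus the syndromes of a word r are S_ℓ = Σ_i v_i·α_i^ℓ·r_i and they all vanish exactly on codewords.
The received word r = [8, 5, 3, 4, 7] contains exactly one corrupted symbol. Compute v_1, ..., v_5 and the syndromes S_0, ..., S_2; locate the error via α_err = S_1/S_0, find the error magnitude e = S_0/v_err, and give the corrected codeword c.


S = (5, 4, 1), error at position 5, error magnitude e = 7, c = [8, 5, 3, 4, 0].

Step 1: column multipliers v_i = (∏_{j≠i}(α_i − α_j))^{−1} mod 11.
  i = 1 (α = 10): (10−6)(10−7)(10−1)(10−3) = 4·3·9·7 = 756 ≡ 8, so v_1 = 8^{−1} = 7 (mod 11).
  i = 2 (α = 6): (6−10)(6−7)(6−1)(6−3) = (−4)·(−1)·5·3 = 60 ≡ 5, so v_2 = 5^{−1} = 9 (mod 11).
  i = 3 (α = 7): (7−10)(7−6)(7−1)(7−3) = (−3)·1·6·4 = −72 ≡ 5, so v_3 = 5^{−1} = 9 (mod 11).
  i = 4 (α = 1): (1−10)(1−6)(1−7)(1−3) = (−9)·(−5)·(−6)·(−2) = 540 ≡ 1, so v_4 = 1^{−1} = 1 (mod 11).
  i = 5 (α = 3): (3−10)(3−6)(3−7)(3−1) = (−7)·(−3)·(−4)·2 = −168 ≡ 8, so v_5 = 8^{−1} = 7 (mod 11).
  v = [7, 9, 9, 1, 7].
Step 2: syndromes of r = [8, 5, 3, 4, 7] (all sums mod 11).
  S_0 = Σ v_i r_i = 7·8 + 9·5 + 9·3 + 1·4 + 7·7 = 181 ≡ 5.
  S_1 = Σ v_i α_i r_i = 7·10·8 + 9·6·5 + 9·7·3 + 1·1·4 + 7·3·7 = 1170 ≡ 4.
  α_i^2 mod 11 = [1, 3, 5, 1, 9].
  S_2 = Σ v_i α_i^2 r_i = 7·1·8 + 9·3·5 + 9·5·3 + 1·1·4 + 7·9·7 = 771 ≡ 1.
  S = (5, 4, 1) ≠ 0, so r is not a codeword (an error is present).
Step 3: locate the error. For a single error e at position i, S_ℓ = v_i·e·α_i^ℓ, so α_err = S_1/S_0.
  S_0^{−1} = 5^{−1} = 9 (mod 11), so α_err = 4·9 = 36 ≡ 3 = α_5. Error position i = 5.
  Consistency check: S_2/S_1 = 1·3 = 3 ≡ 3 = α_err ✓ (single-error assumption holds).
Step 4: error magnitude e = S_0/v_5 = S_0·∏_{j≠5}(α_5 − α_j) = 5·8 = 40 ≡ 7 (mod 11).
Step 5: correct position 5: c_5 = r_5 − e = 7 − 7 ≡ 0 (mod 11). Hence c = [8, 5, 3, 4, 0].
  Check: interpolating c through the α_i gives m(x) = 6 + 9·x (degree < 2) with m(α_i) = c_i for every i, so c is indeed a codeword.


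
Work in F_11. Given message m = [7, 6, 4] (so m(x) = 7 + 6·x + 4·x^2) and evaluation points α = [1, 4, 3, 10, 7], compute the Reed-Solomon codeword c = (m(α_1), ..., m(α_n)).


c = [6, 7, 6, 5, 3]

Message polynomial: m(x) = 7 + 6·x + 4·x^2 (mod 11).
For each evaluation point α_i, compute m(α_i) mod 11:
  α_1 = 1: Horner steps 4 → 10 → 6, so m(1) = 6.
  α_2 = 4: Horner steps 4 → 0 → 7, so m(4) = 7.
  α_3 = 3: Horner steps 4 → 7 → 6, so m(3) = 6.
  α_4 = 10: Horner steps 4 → 2 → 5, so m(10) = 5.
  α_5 = 7: Horner steps 4 → 1 → 3, so m(7) = 3.
Codeword c = [6, 7, 6, 5, 3] ∈ F_11^5.


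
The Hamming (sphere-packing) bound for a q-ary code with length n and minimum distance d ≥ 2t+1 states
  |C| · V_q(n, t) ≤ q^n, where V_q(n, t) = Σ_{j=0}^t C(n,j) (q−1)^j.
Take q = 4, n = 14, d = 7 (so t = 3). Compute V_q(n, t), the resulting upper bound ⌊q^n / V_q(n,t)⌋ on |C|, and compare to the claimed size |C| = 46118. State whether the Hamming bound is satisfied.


V_q(n, t) = 10690, q^n = 268435456, Hamming bound = 25110, |C| = 46118 > bound (violated).

Step 1: Compute V_q(n, t) = Σ_{j=0}^3 C(n, j) (q−1)^j.
  j = 0: C(14,0)·(3)^0 = 1·1 = 1.
  j = 1: C(14,1)·(3)^1 = 14·3 = 42.
  j = 2: C(14,2)·(3)^2 = 91·9 = 819.
  j = 3: C(14,3)·(3)^3 = 364·27 = 9828.
  V_q(n, t) = 1 + 42 + 819 + 9828 = 10690.
Step 2: q^n = 4^14 = 268435456.
Step 3: Hamming bound ⌊q^n / V_q(n,t)⌋ = ⌊268435456/10690⌋ = 25110.
Step 4: Compare |C| = 46118 to 25110: violated.
The claimed |C| lies above the Hamming bound, so no 4-ary code of length 14 with d ≥ 7 can have 46118 codewords.


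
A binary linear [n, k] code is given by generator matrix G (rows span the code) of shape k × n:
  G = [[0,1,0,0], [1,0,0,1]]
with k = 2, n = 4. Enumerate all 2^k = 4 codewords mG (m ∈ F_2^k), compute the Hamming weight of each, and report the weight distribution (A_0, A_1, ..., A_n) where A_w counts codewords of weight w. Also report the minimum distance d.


Weight distribution: A_0 = 1, A_1 = 1, A_2 = 1, A_3 = 1. Minimum distance d = 1.

Enumerate all 2^2 = 4 messages m ∈ F_2^2.
For each, compute codeword c = mG in F_2^4, then tally its weight.
  m = 00 → c = 0000, weight = 0.
  m = 10 → c = 0100, weight = 1.
  m = 01 → c = 1001, weight = 2.
  m = 11 → c = 1101, weight = 3.
Tally weights:
  weight 0: 1 codewords.
  weight 1: 1 codewords.
  weight 2: 1 codewords.
  weight 3: 1 codewords.
Minimum distance d = smallest w > 0 with A_w > 0 = 1.
Sanity: Σ A_w = 4 = 2^2 = 4 ✓.


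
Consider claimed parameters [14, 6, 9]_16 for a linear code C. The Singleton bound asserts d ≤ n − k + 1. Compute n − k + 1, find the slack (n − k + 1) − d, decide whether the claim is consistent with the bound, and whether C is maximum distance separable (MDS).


Singleton RHS = n − k + 1 = 9, slack = 0, bound satisfied, MDS.

Singleton bound: d ≤ n − k + 1.
Here n = 14, k = 6, so n − k + 1 = 9.
Given d = 9, check d ≤ 9: YES.
Slack = (n − k + 1) − d = 0.
The code is MDS (slack = 0).
Description: the claimed parameters are [14, 6, 9]_16; such a code would be MDS (meets Singleton bound).


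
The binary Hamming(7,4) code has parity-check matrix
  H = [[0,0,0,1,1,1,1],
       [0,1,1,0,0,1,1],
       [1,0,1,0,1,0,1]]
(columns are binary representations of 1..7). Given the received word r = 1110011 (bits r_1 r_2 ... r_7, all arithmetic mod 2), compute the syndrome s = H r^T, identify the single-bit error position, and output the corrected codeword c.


s = (0, 0, 1)^T, error position = 1, corrected codeword c = 0110011

Compute s = H r^T mod 2 one row at a time:
  s_1 = 0 + 0 + 1 + 1 = 2 ≡ 0 (mod 2).
  s_2 = 1 + 1 + 1 + 1 = 4 ≡ 0 (mod 2).
  s_3 = 1 + 1 + 0 + 1 = 3 ≡ 1 (mod 2).
s = (0, 0, 1)^T — this equals column 1 of H (binary 001), so error is at position 1.
Correct: flip bit 1 of r = 1110011 to get c = 0110011.


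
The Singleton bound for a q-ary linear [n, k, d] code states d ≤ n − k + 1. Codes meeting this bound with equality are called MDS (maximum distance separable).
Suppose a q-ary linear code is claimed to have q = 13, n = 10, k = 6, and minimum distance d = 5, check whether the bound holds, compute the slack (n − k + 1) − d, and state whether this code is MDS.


Singleton RHS = n − k + 1 = 5, slack = 0, bound satisfied, MDS.

Singleton bound: d ≤ n − k + 1.
Here n = 10, k = 6, so n − k + 1 = 5.
Given d = 5, check d ≤ 5: YES.
Slack = (n − k + 1) − d = 0.
The code is MDS (slack = 0).
Description: the claimed parameters are [10, 6, 5]_13; such a code would be MDS (meets Singleton bound).


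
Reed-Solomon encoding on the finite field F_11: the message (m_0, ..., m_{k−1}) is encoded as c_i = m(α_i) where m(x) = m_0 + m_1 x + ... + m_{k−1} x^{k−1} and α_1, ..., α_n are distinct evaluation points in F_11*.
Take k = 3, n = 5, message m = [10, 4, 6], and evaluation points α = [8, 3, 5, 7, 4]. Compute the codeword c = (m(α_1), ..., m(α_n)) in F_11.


c = [8, 10, 4, 2, 1]

Message polynomial: m(x) = 10 + 4·x + 6·x^2 (mod 11).
For each evaluation point α_i, compute m(α_i) mod 11:
  α_1 = 8: Horner steps 6 → 8 → 8, so m(8) = 8.
  α_2 = 3: Horner steps 6 → 0 → 10, so m(3) = 10.
  α_3 = 5: Horner steps 6 → 1 → 4, so m(5) = 4.
  α_4 = 7: Horner steps 6 → 2 → 2, so m(7) = 2.
  α_5 = 4: Horner steps 6 → 6 → 1, so m(4) = 1.
Codeword c = [8, 10, 4, 2, 1] ∈ F_11^5.


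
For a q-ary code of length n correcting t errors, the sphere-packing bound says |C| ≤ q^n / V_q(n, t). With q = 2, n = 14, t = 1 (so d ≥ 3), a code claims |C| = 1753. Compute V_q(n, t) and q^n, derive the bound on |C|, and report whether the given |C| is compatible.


V_q(n, t) = 15, q^n = 16384, Hamming bound = 1092, |C| = 1753 > bound (violated).

Step 1: Compute V_q(n, t) = Σ_{j=0}^1 C(n, j) (q−1)^j.
  j = 0: C(14,0)·(1)^0 = 1·1 = 1.
  j = 1: C(14,1)·(1)^1 = 14·1 = 14.
  V_q(n, t) = 1 + 14 = 15.
Step 2: q^n = 2^14 = 16384.
Step 3: Hamming bound ⌊q^n / V_q(n,t)⌋ = ⌊16384/15⌋ = 1092.
Step 4: Compare |C| = 1753 to 1092: violated.
The claimed |C| lies above the Hamming bound, so no 2-ary code of length 14 with d ≥ 3 can have 1753 codewords.


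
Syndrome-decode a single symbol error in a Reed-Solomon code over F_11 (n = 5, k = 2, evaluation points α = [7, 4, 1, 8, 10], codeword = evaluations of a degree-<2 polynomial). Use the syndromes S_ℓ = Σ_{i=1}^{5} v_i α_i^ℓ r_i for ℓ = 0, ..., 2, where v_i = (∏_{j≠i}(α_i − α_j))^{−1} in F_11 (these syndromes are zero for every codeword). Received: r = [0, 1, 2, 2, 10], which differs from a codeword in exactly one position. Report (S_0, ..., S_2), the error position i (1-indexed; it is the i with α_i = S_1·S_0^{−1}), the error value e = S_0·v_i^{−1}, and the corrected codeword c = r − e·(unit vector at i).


S = (5, 7, 1), error at position 4, error magnitude e = 6, c = [0, 1, 2, 7, 10].

Step 1: column multipliers v_i = (∏_{j≠i}(α_i − α_j))^{−1} mod 11.
  i = 1 (α = 7): (7−4)(7−1)(7−8)(7−10) = 3·6·(−1)·(−3) = 54 ≡ 10, so v_1 = 10^{−1} = 10 (mod 11).
  i = 2 (α = 4): (4−7)(4−1)(4−8)(4−10) = (−3)·3·(−4)·(−6) = −216 ≡ 4, so v_2 = 4^{−1} = 3 (mod 11).
  i = 3 (α = 1): (1−7)(1−4)(1−8)(1−10) = (−6)·(−3)·(−7)·(−9) = 1134 ≡ 1, so v_3 = 1^{−1} = 1 (mod 11).
  i = 4 (α = 8): (8−7)(8−4)(8−1)(8−10) = 1·4·7·(−2) = −56 ≡ 10, so v_4 = 10^{−1} = 10 (mod 11).
  i = 5 (α = 10): (10−7)(10−4)(10−1)(10−8) = 3·6·9·2 = 324 ≡ 5, so v_5 = 5^{−1} = 9 (mod 11).
  v = [10, 3, 1, 10, 9].
Step 2: syndromes of r = [0, 1, 2, 2, 10] (all sums mod 11).
  S_0 = Σ v_i r_i = 10·0 + 3·1 + 1·2 + 10·2 + 9·10 = 115 ≡ 5.
  S_1 = Σ v_i α_i r_i = 10·7·0 + 3·4·1 + 1·1·2 + 10·8·2 + 9·10·10 = 1074 ≡ 7.
  α_i^2 mod 11 = [5, 5, 1, 9, 1].
  S_2 = Σ v_i α_i^2 r_i = 10·5·0 + 3·5·1 + 1·1·2 + 10·9·2 + 9·1·10 = 287 ≡ 1.
  S = (5, 7, 1) ≠ 0, so r is not a codeword (an error is present).
Step 3: locate the error. For a single error e at position i, S_ℓ = v_i·e·α_i^ℓ, so α_err = S_1/S_0.
  S_0^{−1} = 5^{−1} = 9 (mod 11), so α_err = 7·9 = 63 ≡ 8 = α_4. Error position i = 4.
  Consistency check: S_2/S_1 = 1·8 = 8 ≡ 8 = α_err ✓ (single-error assumption holds).
Step 4: error magnitude e = S_0/v_4 = S_0·∏_{j≠4}(α_4 − α_j) = 5·10 = 50 ≡ 6 (mod 11).
Step 5: correct position 4: c_4 = r_4 − e = 2 − 6 ≡ 7 (mod 11). Hence c = [0, 1, 2, 7, 10].
  Check: interpolating c through the α_i gives m(x) = 6 + 7·x (degree < 2) with m(α_i) = c_i for every i, so c is indeed a codeword.


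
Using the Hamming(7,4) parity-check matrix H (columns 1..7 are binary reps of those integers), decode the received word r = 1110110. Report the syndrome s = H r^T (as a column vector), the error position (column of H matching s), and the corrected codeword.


s = (0, 1, 1)^T, error position = 3, corrected codeword c = 1100110

Compute s = H r^T mod 2 one row at a time:
  s_1 = 0 + 1 + 1 + 0 = 2 ≡ 0 (mod 2).
  s_2 = 1 + 1 + 1 + 0 = 3 ≡ 1 (mod 2).
  s_3 = 1 + 1 + 1 + 0 = 3 ≡ 1 (mod 2).
s = (0, 1, 1)^T — this equals column 3 of H (binary 011), so error is at position 3.
Correct: flip bit 3 of r = 1110110 to get c = 1100110.


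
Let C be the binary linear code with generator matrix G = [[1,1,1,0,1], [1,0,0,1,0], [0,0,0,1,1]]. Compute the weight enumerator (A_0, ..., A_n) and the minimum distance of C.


Weight distribution: A_0 = 1, A_2 = 4, A_4 = 3. Minimum distance d = 2.

Enumerate all 2^3 = 8 messages m ∈ F_2^3.
For each, compute codeword c = mG in F_2^5, then tally its weight.
  m = 000 → c = 00000, weight = 0.
  m = 100 → c = 11101, weight = 4.
  m = 010 → c = 10010, weight = 2.
  m = 110 → c = 01111, weight = 4.
  m = 001 → c = 00011, weight = 2.
  m = 101 → c = 11110, weight = 4.
  m = 011 → c = 10001, weight = 2.
  m = 111 → c = 01100, weight = 2.
Tally weights:
  weight 0: 1 codewords.
  weight 2: 4 codewords.
  weight 4: 3 codewords.
Minimum distance d = smallest w > 0 with A_w > 0 = 2.
Sanity: Σ A_w = 8 = 2^3 = 8 ✓.


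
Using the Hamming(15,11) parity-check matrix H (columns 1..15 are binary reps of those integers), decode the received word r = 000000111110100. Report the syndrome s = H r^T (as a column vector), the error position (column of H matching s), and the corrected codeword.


s = (1, 0, 1, 0)^T, error position = 10, corrected codeword c = 000000111010100

Compute s = H r^T mod 2 one row at a time:
  s_1 = 1 + 1 + 1 + 1 + 0 + 1 + 0 + 0 = 5 ≡ 1 (mod 2).
  s_2 = 0 + 0 + 0 + 1 + 0 + 1 + 0 + 0 = 2 ≡ 0 (mod 2).
  s_3 = 0 + 0 + 0 + 1 + 1 + 1 + 0 + 0 = 3 ≡ 1 (mod 2).
  s_4 = 0 + 0 + 0 + 1 + 1 + 1 + 1 + 0 = 4 ≡ 0 (mod 2).
s = (1, 0, 1, 0)^T — this equals column 10 of H (binary 1010), so error is at position 10.
Correct: flip bit 10 of r = 000000111110100 to get c = 000000111010100.


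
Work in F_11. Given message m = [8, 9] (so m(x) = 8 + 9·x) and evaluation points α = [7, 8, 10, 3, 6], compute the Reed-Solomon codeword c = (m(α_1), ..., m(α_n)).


c = [5, 3, 10, 2, 7]

Message polynomial: m(x) = 8 + 9·x (mod 11).
For each evaluation point α_i, compute m(α_i) mod 11:
  α_1 = 7: Horner steps 9 → 5, so m(7) = 5.
  α_2 = 8: Horner steps 9 → 3, so m(8) = 3.
  α_3 = 10: Horner steps 9 → 10, so m(10) = 10.
  α_4 = 3: Horner steps 9 → 2, so m(3) = 2.
  α_5 = 6: Horner steps 9 → 7, so m(6) = 7.
Codeword c = [5, 3, 10, 2, 7] ∈ F_11^5.


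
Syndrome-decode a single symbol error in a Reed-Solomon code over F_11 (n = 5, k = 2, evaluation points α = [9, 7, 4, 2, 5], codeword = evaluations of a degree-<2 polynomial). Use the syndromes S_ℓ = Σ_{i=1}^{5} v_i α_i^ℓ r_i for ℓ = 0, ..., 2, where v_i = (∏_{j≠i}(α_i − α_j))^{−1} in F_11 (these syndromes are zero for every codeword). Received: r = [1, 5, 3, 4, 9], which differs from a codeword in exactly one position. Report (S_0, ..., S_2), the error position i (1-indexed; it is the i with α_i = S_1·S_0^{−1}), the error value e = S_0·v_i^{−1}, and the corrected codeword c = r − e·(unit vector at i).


S = (1, 4, 5), error at position 3, error magnitude e = 3, c = [1, 5, 0, 4, 9].

Step 1: column multipliers v_i = (∏_{j≠i}(α_i − α_j))^{−1} mod 11.
  i = 1 (α = 9): (9−7)(9−4)(9−2)(9−5) = 2·5·7·4 = 280 ≡ 5, so v_1 = 5^{−1} = 9 (mod 11).
  i = 2 (α = 7): (7−9)(7−4)(7−2)(7−5) = (−2)·3·5·2 = −60 ≡ 6, so v_2 = 6^{−1} = 2 (mod 11).
  i = 3 (α = 4): (4−9)(4−7)(4−2)(4−5) = (−5)·(−3)·2·(−1) = −30 ≡ 3, so v_3 = 3^{−1} = 4 (mod 11).
  i = 4 (α = 2): (2−9)(2−7)(2−4)(2−5) = (−7)·(−5)·(−2)·(−3) = 210 ≡ 1, so v_4 = 1^{−1} = 1 (mod 11).
  i = 5 (α = 5): (5−9)(5−7)(5−4)(5−2) = (−4)·(−2)·1·3 = 24 ≡ 2, so v_5 = 2^{−1} = 6 (mod 11).
  v = [9, 2, 4, 1, 6].
Step 2: syndromes of r = [1, 5, 3, 4, 9] (all sums mod 11).
  S_0 = Σ v_i r_i = 9·1 + 2·5 + 4·3 + 1·4 + 6·9 = 89 ≡ 1.
  S_1 = Σ v_i α_i r_i = 9·9·1 + 2·7·5 + 4·4·3 + 1·2·4 + 6·5·9 = 477 ≡ 4.
  α_i^2 mod 11 = [4, 5, 5, 4, 3].
  S_2 = Σ v_i α_i^2 r_i = 9·4·1 + 2·5·5 + 4·5·3 + 1·4·4 + 6·3·9 = 324 ≡ 5.
  S = (1, 4, 5) ≠ 0, so r is not a codeword (an error is present).
Step 3: locate the error. For a single error e at position i, S_ℓ = v_i·e·α_i^ℓ, so α_err = S_1/S_0.
  S_0^{−1} = 1^{−1} = 1 (mod 11), so α_err = 4·1 = 4 ≡ 4 = α_3. Error position i = 3.
  Consistency check: S_2/S_1 = 5·3 = 15 ≡ 4 = α_err ✓ (single-error assumption holds).
Step 4: error magnitude e = S_0/v_3 = S_0·∏_{j≠3}(α_3 − α_j) = 1·3 = 3 ≡ 3 (mod 11).
Step 5: correct position 3: c_3 = r_3 − e = 3 − 3 ≡ 0 (mod 11). Hence c = [1, 5, 0, 4, 9].
  Check: interpolating c through the α_i gives m(x) = 8 + 9·x (degree < 2) with m(α_i) = c_i for every i, so c is indeed a codeword.
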